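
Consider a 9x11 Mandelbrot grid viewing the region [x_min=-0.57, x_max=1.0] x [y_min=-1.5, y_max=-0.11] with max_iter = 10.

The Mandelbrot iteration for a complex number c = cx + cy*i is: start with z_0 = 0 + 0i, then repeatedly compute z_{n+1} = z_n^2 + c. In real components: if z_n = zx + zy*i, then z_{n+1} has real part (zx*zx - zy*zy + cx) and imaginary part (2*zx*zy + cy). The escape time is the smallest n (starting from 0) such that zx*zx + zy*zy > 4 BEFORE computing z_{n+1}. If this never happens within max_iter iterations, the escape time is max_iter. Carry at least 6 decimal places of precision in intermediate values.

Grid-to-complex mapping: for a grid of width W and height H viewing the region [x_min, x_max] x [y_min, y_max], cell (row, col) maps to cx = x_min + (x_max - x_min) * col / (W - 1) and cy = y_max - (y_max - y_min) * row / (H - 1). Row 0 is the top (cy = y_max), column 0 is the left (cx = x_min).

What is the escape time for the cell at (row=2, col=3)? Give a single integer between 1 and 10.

z_0 = 0 + 0i, c = 0.0187 + -0.3880i
Iter 1: z = 0.0187 + -0.3880i, |z|^2 = 0.1509
Iter 2: z = -0.1314 + -0.4025i, |z|^2 = 0.1793
Iter 3: z = -0.1260 + -0.2822i, |z|^2 = 0.0955
Iter 4: z = -0.0450 + -0.3169i, |z|^2 = 0.1024
Iter 5: z = -0.0796 + -0.3595i, |z|^2 = 0.1356
Iter 6: z = -0.1041 + -0.3307i, |z|^2 = 0.1202
Iter 7: z = -0.0798 + -0.3191i, |z|^2 = 0.1082
Iter 8: z = -0.0767 + -0.3371i, |z|^2 = 0.1195
Iter 9: z = -0.0890 + -0.3363i, |z|^2 = 0.1210

Answer: 10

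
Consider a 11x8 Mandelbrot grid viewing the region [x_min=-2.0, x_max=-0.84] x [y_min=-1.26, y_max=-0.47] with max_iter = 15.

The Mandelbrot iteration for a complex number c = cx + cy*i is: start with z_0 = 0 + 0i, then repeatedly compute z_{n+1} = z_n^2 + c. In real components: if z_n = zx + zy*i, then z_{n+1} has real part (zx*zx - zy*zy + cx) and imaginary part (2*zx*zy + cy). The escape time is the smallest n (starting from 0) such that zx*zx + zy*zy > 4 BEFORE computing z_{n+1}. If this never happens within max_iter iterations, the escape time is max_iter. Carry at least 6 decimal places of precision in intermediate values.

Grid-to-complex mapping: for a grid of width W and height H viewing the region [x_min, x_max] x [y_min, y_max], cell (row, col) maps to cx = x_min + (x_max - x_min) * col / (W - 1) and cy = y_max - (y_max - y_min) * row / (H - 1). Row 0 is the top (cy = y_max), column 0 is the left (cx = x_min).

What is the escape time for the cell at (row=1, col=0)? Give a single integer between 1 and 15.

Answer: 1

Derivation:
z_0 = 0 + 0i, c = -2.0000 + -0.5829i
Iter 1: z = -2.0000 + -0.5829i, |z|^2 = 4.3397
Escaped at iteration 1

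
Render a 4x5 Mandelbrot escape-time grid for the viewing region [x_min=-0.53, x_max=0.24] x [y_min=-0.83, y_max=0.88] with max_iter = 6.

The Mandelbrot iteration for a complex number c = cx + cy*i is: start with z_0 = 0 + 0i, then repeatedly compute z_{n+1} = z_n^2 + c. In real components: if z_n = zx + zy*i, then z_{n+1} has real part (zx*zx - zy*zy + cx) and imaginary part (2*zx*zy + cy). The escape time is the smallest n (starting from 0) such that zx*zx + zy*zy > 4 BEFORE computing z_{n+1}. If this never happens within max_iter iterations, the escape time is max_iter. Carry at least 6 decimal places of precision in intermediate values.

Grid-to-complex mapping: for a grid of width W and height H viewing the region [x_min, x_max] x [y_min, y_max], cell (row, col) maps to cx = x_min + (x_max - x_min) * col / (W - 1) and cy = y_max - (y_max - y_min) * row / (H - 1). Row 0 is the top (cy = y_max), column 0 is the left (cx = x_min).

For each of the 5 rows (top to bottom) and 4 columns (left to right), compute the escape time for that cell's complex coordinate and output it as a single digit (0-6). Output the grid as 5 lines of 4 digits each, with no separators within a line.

Answer: 4664
6666
6666
6666
5665

Derivation:
(row=0, col=0): c = -0.5300 + 0.8800i → escape time 4
(row=0, col=1): c = -0.2733 + 0.8800i → escape time 6
(row=0, col=2): c = -0.0167 + 0.8800i → escape time 6
(row=0, col=3): c = 0.2400 + 0.8800i → escape time 4
(row=1, col=0): c = -0.5300 + 0.4525i → escape time 6
(row=1, col=1): c = -0.2733 + 0.4525i → escape time 6
(row=1, col=2): c = -0.0167 + 0.4525i → escape time 6
(row=1, col=3): c = 0.2400 + 0.4525i → escape time 6
(row=2, col=0): c = -0.5300 + 0.0250i → escape time 6
(row=2, col=1): c = -0.2733 + 0.0250i → escape time 6
(row=2, col=2): c = -0.0167 + 0.0250i → escape time 6
(row=2, col=3): c = 0.2400 + 0.0250i → escape time 6
(row=3, col=0): c = -0.5300 + -0.4025i → escape time 6
(row=3, col=1): c = -0.2733 + -0.4025i → escape time 6
(row=3, col=2): c = -0.0167 + -0.4025i → escape time 6
(row=3, col=3): c = 0.2400 + -0.4025i → escape time 6
(row=4, col=0): c = -0.5300 + -0.8300i → escape time 5
(row=4, col=1): c = -0.2733 + -0.8300i → escape time 6
(row=4, col=2): c = -0.0167 + -0.8300i → escape time 6
(row=4, col=3): c = 0.2400 + -0.8300i → escape time 5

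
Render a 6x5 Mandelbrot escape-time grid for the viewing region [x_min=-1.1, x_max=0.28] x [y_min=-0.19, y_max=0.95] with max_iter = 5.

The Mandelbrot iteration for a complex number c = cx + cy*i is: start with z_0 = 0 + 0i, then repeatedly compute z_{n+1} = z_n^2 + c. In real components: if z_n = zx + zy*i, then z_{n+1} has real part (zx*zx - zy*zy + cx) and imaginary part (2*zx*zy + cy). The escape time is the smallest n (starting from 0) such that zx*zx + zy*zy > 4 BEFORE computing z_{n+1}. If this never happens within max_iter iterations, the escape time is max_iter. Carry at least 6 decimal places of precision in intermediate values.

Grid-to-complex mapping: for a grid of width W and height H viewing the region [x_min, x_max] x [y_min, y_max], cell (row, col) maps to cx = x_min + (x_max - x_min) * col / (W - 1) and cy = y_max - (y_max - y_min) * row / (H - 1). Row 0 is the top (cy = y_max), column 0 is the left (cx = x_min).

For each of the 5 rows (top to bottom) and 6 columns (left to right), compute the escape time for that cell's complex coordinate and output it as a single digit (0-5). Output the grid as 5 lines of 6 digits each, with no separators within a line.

(row=0, col=0): c = -1.1000 + 0.9500i → escape time 3
(row=0, col=1): c = -0.8240 + 0.9500i → escape time 3
(row=0, col=2): c = -0.5480 + 0.9500i → escape time 4
(row=0, col=3): c = -0.2720 + 0.9500i → escape time 5
(row=0, col=4): c = 0.0040 + 0.9500i → escape time 5
(row=0, col=5): c = 0.2800 + 0.9500i → escape time 4
(row=1, col=0): c = -1.1000 + 0.6650i → escape time 3
(row=1, col=1): c = -0.8240 + 0.6650i → escape time 5
(row=1, col=2): c = -0.5480 + 0.6650i → escape time 5
(row=1, col=3): c = -0.2720 + 0.6650i → escape time 5
(row=1, col=4): c = 0.0040 + 0.6650i → escape time 5
(row=1, col=5): c = 0.2800 + 0.6650i → escape time 5
(row=2, col=0): c = -1.1000 + 0.3800i → escape time 5
(row=2, col=1): c = -0.8240 + 0.3800i → escape time 5
(row=2, col=2): c = -0.5480 + 0.3800i → escape time 5
(row=2, col=3): c = -0.2720 + 0.3800i → escape time 5
(row=2, col=4): c = 0.0040 + 0.3800i → escape time 5
(row=2, col=5): c = 0.2800 + 0.3800i → escape time 5
(row=3, col=0): c = -1.1000 + 0.0950i → escape time 5
(row=3, col=1): c = -0.8240 + 0.0950i → escape time 5
(row=3, col=2): c = -0.5480 + 0.0950i → escape time 5
(row=3, col=3): c = -0.2720 + 0.0950i → escape time 5
(row=3, col=4): c = 0.0040 + 0.0950i → escape time 5
(row=3, col=5): c = 0.2800 + 0.0950i → escape time 5
(row=4, col=0): c = -1.1000 + -0.1900i → escape time 5
(row=4, col=1): c = -0.8240 + -0.1900i → escape time 5
(row=4, col=2): c = -0.5480 + -0.1900i → escape time 5
(row=4, col=3): c = -0.2720 + -0.1900i → escape time 5
(row=4, col=4): c = 0.0040 + -0.1900i → escape time 5
(row=4, col=5): c = 0.2800 + -0.1900i → escape time 5

Answer: 334554
355555
555555
555555
555555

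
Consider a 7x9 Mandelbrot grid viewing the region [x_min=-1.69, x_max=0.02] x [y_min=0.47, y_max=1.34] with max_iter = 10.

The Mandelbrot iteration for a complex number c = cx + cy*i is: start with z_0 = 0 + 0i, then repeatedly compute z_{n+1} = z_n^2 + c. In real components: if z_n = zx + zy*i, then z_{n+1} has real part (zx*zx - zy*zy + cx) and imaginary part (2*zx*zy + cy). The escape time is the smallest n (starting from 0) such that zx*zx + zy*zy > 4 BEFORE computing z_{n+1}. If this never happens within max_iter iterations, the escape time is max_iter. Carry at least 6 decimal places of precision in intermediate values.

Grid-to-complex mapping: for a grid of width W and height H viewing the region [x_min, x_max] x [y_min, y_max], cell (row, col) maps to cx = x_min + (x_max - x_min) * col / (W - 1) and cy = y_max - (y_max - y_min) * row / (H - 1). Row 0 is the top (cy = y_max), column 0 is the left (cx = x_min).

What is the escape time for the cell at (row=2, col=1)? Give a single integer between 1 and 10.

z_0 = 0 + 0i, c = -1.4050 + 1.1225i
Iter 1: z = -1.4050 + 1.1225i, |z|^2 = 3.2340
Iter 2: z = -0.6910 + -2.0317i, |z|^2 = 4.6054
Escaped at iteration 2

Answer: 2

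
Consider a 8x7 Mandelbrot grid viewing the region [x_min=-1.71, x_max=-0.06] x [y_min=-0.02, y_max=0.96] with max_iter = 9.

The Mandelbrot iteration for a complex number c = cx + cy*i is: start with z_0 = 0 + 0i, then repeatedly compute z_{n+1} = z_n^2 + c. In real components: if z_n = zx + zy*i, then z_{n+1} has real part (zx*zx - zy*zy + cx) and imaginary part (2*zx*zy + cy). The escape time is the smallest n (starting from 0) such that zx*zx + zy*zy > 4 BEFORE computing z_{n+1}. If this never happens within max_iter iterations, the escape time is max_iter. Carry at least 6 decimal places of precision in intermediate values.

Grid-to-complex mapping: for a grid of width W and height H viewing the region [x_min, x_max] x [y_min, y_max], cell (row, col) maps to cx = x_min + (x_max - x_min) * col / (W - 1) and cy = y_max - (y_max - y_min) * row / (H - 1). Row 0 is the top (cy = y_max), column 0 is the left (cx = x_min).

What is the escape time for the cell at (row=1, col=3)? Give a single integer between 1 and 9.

Answer: 3

Derivation:
z_0 = 0 + 0i, c = -1.0029 + 0.7967i
Iter 1: z = -1.0029 + 0.7967i, |z|^2 = 1.6404
Iter 2: z = -0.6318 + -0.8012i, |z|^2 = 1.0411
Iter 3: z = -1.2456 + 1.8091i, |z|^2 = 4.8244
Escaped at iteration 3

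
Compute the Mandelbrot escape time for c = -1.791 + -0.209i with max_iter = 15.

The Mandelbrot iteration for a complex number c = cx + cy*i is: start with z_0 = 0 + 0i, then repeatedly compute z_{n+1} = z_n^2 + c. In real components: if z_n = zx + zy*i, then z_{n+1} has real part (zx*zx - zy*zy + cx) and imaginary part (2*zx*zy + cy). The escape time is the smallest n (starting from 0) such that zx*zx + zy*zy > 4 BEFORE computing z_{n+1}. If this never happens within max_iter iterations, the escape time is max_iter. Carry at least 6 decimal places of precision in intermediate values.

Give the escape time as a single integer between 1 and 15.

z_0 = 0 + 0i, c = -1.7910 + -0.2090i
Iter 1: z = -1.7910 + -0.2090i, |z|^2 = 3.2514
Iter 2: z = 1.3730 + 0.5396i, |z|^2 = 2.1763
Iter 3: z = -0.1971 + 1.2728i, |z|^2 = 1.6590
Iter 4: z = -3.3723 + -0.7107i, |z|^2 = 11.8775
Escaped at iteration 4

Answer: 4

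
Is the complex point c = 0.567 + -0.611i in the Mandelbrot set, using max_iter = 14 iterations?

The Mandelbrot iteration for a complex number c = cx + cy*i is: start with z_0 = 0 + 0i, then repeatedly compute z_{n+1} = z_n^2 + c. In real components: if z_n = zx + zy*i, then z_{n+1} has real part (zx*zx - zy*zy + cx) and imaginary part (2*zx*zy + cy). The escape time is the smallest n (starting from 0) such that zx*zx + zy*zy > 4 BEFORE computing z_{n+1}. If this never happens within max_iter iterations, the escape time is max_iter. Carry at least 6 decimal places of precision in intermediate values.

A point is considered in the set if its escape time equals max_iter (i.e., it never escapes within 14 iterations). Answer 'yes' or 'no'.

Answer: no

Derivation:
z_0 = 0 + 0i, c = 0.5670 + -0.6110i
Iter 1: z = 0.5670 + -0.6110i, |z|^2 = 0.6948
Iter 2: z = 0.5152 + -1.3039i, |z|^2 = 1.9655
Iter 3: z = -0.8677 + -1.9544i, |z|^2 = 4.5727
Escaped at iteration 3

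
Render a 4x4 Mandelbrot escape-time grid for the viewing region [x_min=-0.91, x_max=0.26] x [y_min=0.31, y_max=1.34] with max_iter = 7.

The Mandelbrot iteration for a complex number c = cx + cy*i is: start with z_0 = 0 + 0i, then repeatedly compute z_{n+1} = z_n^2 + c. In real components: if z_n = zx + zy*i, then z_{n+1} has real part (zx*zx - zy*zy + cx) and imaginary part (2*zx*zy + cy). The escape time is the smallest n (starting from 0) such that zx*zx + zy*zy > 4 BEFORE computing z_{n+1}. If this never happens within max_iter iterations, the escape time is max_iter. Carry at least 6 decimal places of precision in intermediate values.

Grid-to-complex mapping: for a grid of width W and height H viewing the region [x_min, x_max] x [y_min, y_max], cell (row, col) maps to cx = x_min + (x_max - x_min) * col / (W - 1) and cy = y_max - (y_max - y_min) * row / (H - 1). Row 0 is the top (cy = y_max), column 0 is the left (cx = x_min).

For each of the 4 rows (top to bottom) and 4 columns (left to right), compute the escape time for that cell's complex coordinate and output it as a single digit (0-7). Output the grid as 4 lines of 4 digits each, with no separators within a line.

(row=0, col=0): c = -0.9100 + 1.3400i → escape time 2
(row=0, col=1): c = -0.5200 + 1.3400i → escape time 2
(row=0, col=2): c = -0.1300 + 1.3400i → escape time 2
(row=0, col=3): c = 0.2600 + 1.3400i → escape time 2
(row=1, col=0): c = -0.9100 + 0.9967i → escape time 3
(row=1, col=1): c = -0.5200 + 0.9967i → escape time 4
(row=1, col=2): c = -0.1300 + 0.9967i → escape time 7
(row=1, col=3): c = 0.2600 + 0.9967i → escape time 4
(row=2, col=0): c = -0.9100 + 0.6533i → escape time 4
(row=2, col=1): c = -0.5200 + 0.6533i → escape time 7
(row=2, col=2): c = -0.1300 + 0.6533i → escape time 7
(row=2, col=3): c = 0.2600 + 0.6533i → escape time 7
(row=3, col=0): c = -0.9100 + 0.3100i → escape time 7
(row=3, col=1): c = -0.5200 + 0.3100i → escape time 7
(row=3, col=2): c = -0.1300 + 0.3100i → escape time 7
(row=3, col=3): c = 0.2600 + 0.3100i → escape time 7

Answer: 2222
3474
4777
7777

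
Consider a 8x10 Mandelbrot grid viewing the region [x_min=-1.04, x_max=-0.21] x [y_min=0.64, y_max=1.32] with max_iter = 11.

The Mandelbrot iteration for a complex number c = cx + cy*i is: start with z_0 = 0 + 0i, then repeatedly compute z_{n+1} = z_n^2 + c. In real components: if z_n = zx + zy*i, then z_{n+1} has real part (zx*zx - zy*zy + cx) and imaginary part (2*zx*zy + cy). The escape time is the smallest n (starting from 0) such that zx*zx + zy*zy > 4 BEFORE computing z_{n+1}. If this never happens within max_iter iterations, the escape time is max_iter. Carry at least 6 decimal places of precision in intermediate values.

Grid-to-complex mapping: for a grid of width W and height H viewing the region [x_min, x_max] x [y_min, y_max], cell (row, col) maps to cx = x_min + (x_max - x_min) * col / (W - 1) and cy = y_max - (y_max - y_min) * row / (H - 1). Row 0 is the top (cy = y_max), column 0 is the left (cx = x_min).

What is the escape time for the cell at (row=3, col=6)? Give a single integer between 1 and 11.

z_0 = 0 + 0i, c = -0.3286 + 1.0933i
Iter 1: z = -0.3286 + 1.0933i, |z|^2 = 1.3033
Iter 2: z = -1.4160 + 0.3749i, |z|^2 = 2.1455
Iter 3: z = 1.5359 + 0.0317i, |z|^2 = 2.3601
Iter 4: z = 2.0295 + 1.1909i, |z|^2 = 5.5371
Escaped at iteration 4

Answer: 4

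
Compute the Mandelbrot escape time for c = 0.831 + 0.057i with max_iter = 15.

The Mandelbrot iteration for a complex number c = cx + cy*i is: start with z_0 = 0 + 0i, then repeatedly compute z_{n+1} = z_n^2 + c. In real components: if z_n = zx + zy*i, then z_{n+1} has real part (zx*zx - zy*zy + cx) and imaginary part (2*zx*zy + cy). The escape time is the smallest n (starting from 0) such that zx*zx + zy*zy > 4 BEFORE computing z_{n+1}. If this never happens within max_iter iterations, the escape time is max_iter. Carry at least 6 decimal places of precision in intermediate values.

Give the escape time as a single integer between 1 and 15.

z_0 = 0 + 0i, c = 0.8310 + 0.0570i
Iter 1: z = 0.8310 + 0.0570i, |z|^2 = 0.6938
Iter 2: z = 1.5183 + 0.1517i, |z|^2 = 2.3283
Iter 3: z = 3.1132 + 0.5178i, |z|^2 = 9.9604
Escaped at iteration 3

Answer: 3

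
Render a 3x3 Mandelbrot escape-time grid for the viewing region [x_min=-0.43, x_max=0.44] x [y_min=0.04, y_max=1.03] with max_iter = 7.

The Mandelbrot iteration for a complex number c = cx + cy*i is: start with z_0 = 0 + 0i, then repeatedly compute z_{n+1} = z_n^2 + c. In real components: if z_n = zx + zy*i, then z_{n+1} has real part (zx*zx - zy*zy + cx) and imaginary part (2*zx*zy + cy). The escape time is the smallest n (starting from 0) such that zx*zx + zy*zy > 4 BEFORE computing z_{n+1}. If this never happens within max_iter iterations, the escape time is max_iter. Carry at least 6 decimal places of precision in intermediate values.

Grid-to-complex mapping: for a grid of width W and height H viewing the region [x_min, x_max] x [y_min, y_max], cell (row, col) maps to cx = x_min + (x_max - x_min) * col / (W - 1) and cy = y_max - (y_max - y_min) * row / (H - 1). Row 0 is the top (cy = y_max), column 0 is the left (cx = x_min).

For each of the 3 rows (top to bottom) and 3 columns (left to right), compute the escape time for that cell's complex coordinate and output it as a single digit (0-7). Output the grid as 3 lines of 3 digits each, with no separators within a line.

Answer: 463
776
776

Derivation:
(row=0, col=0): c = -0.4300 + 1.0300i → escape time 4
(row=0, col=1): c = 0.0050 + 1.0300i → escape time 6
(row=0, col=2): c = 0.4400 + 1.0300i → escape time 3
(row=1, col=0): c = -0.4300 + 0.5350i → escape time 7
(row=1, col=1): c = 0.0050 + 0.5350i → escape time 7
(row=1, col=2): c = 0.4400 + 0.5350i → escape time 6
(row=2, col=0): c = -0.4300 + 0.0400i → escape time 7
(row=2, col=1): c = 0.0050 + 0.0400i → escape time 7
(row=2, col=2): c = 0.4400 + 0.0400i → escape time 6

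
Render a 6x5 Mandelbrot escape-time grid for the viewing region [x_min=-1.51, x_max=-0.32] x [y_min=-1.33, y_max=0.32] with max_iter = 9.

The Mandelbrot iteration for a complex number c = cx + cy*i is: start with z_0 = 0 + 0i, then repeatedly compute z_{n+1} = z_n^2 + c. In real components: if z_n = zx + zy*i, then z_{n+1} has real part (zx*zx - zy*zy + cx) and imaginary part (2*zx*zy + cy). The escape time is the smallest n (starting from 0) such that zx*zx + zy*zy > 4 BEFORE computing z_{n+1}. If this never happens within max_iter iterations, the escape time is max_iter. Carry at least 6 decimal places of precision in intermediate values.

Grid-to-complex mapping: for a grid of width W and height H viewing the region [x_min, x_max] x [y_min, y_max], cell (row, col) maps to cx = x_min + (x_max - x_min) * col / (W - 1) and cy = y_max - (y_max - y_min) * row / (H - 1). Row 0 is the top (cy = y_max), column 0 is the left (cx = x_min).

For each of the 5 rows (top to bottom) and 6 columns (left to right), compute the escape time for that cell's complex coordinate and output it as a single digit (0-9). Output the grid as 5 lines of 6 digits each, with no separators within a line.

(row=0, col=0): c = -1.5100 + 0.3200i → escape time 5
(row=0, col=1): c = -1.2720 + 0.3200i → escape time 9
(row=0, col=2): c = -1.0340 + 0.3200i → escape time 9
(row=0, col=3): c = -0.7960 + 0.3200i → escape time 9
(row=0, col=4): c = -0.5580 + 0.3200i → escape time 9
(row=0, col=5): c = -0.3200 + 0.3200i → escape time 9
(row=1, col=0): c = -1.5100 + -0.0925i → escape time 7
(row=1, col=1): c = -1.2720 + -0.0925i → escape time 9
(row=1, col=2): c = -1.0340 + -0.0925i → escape time 9
(row=1, col=3): c = -0.7960 + -0.0925i → escape time 9
(row=1, col=4): c = -0.5580 + -0.0925i → escape time 9
(row=1, col=5): c = -0.3200 + -0.0925i → escape time 9
(row=2, col=0): c = -1.5100 + -0.5050i → escape time 3
(row=2, col=1): c = -1.2720 + -0.5050i → escape time 4
(row=2, col=2): c = -1.0340 + -0.5050i → escape time 5
(row=2, col=3): c = -0.7960 + -0.5050i → escape time 6
(row=2, col=4): c = -0.5580 + -0.5050i → escape time 9
(row=2, col=5): c = -0.3200 + -0.5050i → escape time 9
(row=3, col=0): c = -1.5100 + -0.9175i → escape time 3
(row=3, col=1): c = -1.2720 + -0.9175i → escape time 3
(row=3, col=2): c = -1.0340 + -0.9175i → escape time 3
(row=3, col=3): c = -0.7960 + -0.9175i → escape time 3
(row=3, col=4): c = -0.5580 + -0.9175i → escape time 4
(row=3, col=5): c = -0.3200 + -0.9175i → escape time 5
(row=4, col=0): c = -1.5100 + -1.3300i → escape time 1
(row=4, col=1): c = -1.2720 + -1.3300i → escape time 2
(row=4, col=2): c = -1.0340 + -1.3300i → escape time 2
(row=4, col=3): c = -0.7960 + -1.3300i → escape time 2
(row=4, col=4): c = -0.5580 + -1.3300i → escape time 2
(row=4, col=5): c = -0.3200 + -1.3300i → escape time 2

Answer: 599999
799999
345699
333345
122222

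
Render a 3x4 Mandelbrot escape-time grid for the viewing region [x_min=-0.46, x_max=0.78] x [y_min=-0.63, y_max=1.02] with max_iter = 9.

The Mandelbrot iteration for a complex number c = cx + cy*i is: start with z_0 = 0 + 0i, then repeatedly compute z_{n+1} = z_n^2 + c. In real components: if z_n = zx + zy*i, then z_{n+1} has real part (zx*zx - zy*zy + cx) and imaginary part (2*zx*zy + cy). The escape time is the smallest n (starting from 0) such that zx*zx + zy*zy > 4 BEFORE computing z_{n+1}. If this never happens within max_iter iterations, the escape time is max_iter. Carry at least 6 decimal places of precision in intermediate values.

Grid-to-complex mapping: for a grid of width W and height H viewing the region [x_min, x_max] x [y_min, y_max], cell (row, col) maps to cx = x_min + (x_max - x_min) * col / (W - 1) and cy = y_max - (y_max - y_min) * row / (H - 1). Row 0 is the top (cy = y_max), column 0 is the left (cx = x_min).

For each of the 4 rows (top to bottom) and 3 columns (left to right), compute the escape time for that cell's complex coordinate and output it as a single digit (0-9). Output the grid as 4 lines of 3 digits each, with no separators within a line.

(row=0, col=0): c = -0.4600 + 1.0200i → escape time 4
(row=0, col=1): c = 0.1600 + 1.0200i → escape time 4
(row=0, col=2): c = 0.7800 + 1.0200i → escape time 2
(row=1, col=0): c = -0.4600 + 0.4700i → escape time 9
(row=1, col=1): c = 0.1600 + 0.4700i → escape time 9
(row=1, col=2): c = 0.7800 + 0.4700i → escape time 3
(row=2, col=0): c = -0.4600 + -0.0800i → escape time 9
(row=2, col=1): c = 0.1600 + -0.0800i → escape time 9
(row=2, col=2): c = 0.7800 + -0.0800i → escape time 3
(row=3, col=0): c = -0.4600 + -0.6300i → escape time 9
(row=3, col=1): c = 0.1600 + -0.6300i → escape time 9
(row=3, col=2): c = 0.7800 + -0.6300i → escape time 3

Answer: 442
993
993
993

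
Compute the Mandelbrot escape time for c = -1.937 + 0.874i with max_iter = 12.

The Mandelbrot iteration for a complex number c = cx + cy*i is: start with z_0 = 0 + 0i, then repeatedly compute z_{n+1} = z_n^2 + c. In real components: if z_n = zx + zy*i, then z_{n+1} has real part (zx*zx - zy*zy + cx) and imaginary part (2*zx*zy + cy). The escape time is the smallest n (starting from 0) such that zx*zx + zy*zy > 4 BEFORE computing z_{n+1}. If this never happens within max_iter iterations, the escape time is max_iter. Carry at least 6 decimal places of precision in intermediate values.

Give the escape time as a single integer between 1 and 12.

Answer: 1

Derivation:
z_0 = 0 + 0i, c = -1.9370 + 0.8740i
Iter 1: z = -1.9370 + 0.8740i, |z|^2 = 4.5158
Escaped at iteration 1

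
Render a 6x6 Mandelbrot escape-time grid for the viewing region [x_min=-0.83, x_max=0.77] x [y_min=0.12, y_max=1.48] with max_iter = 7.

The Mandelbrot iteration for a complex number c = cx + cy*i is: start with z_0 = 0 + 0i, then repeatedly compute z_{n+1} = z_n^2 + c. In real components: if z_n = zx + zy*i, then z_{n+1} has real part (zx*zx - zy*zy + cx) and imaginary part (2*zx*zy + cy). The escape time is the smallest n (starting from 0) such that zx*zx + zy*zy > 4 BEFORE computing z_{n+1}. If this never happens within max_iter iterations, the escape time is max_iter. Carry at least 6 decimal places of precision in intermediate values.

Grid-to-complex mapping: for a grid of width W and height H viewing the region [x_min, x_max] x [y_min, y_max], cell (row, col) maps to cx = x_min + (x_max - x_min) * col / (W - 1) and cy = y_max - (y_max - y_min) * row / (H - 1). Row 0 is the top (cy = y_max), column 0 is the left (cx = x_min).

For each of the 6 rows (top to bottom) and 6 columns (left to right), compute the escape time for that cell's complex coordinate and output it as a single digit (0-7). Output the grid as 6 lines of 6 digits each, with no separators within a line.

Answer: 222222
333222
347432
577753
777773
777763

Derivation:
(row=0, col=0): c = -0.8300 + 1.4800i → escape time 2
(row=0, col=1): c = -0.5100 + 1.4800i → escape time 2
(row=0, col=2): c = -0.1900 + 1.4800i → escape time 2
(row=0, col=3): c = 0.1300 + 1.4800i → escape time 2
(row=0, col=4): c = 0.4500 + 1.4800i → escape time 2
(row=0, col=5): c = 0.7700 + 1.4800i → escape time 2
(row=1, col=0): c = -0.8300 + 1.2080i → escape time 3
(row=1, col=1): c = -0.5100 + 1.2080i → escape time 3
(row=1, col=2): c = -0.1900 + 1.2080i → escape time 3
(row=1, col=3): c = 0.1300 + 1.2080i → escape time 2
(row=1, col=4): c = 0.4500 + 1.2080i → escape time 2
(row=1, col=5): c = 0.7700 + 1.2080i → escape time 2
(row=2, col=0): c = -0.8300 + 0.9360i → escape time 3
(row=2, col=1): c = -0.5100 + 0.9360i → escape time 4
(row=2, col=2): c = -0.1900 + 0.9360i → escape time 7
(row=2, col=3): c = 0.1300 + 0.9360i → escape time 4
(row=2, col=4): c = 0.4500 + 0.9360i → escape time 3
(row=2, col=5): c = 0.7700 + 0.9360i → escape time 2
(row=3, col=0): c = -0.8300 + 0.6640i → escape time 5
(row=3, col=1): c = -0.5100 + 0.6640i → escape time 7
(row=3, col=2): c = -0.1900 + 0.6640i → escape time 7
(row=3, col=3): c = 0.1300 + 0.6640i → escape time 7
(row=3, col=4): c = 0.4500 + 0.6640i → escape time 5
(row=3, col=5): c = 0.7700 + 0.6640i → escape time 3
(row=4, col=0): c = -0.8300 + 0.3920i → escape time 7
(row=4, col=1): c = -0.5100 + 0.3920i → escape time 7
(row=4, col=2): c = -0.1900 + 0.3920i → escape time 7
(row=4, col=3): c = 0.1300 + 0.3920i → escape time 7
(row=4, col=4): c = 0.4500 + 0.3920i → escape time 7
(row=4, col=5): c = 0.7700 + 0.3920i → escape time 3
(row=5, col=0): c = -0.8300 + 0.1200i → escape time 7
(row=5, col=1): c = -0.5100 + 0.1200i → escape time 7
(row=5, col=2): c = -0.1900 + 0.1200i → escape time 7
(row=5, col=3): c = 0.1300 + 0.1200i → escape time 7
(row=5, col=4): c = 0.4500 + 0.1200i → escape time 6
(row=5, col=5): c = 0.7700 + 0.1200i → escape time 3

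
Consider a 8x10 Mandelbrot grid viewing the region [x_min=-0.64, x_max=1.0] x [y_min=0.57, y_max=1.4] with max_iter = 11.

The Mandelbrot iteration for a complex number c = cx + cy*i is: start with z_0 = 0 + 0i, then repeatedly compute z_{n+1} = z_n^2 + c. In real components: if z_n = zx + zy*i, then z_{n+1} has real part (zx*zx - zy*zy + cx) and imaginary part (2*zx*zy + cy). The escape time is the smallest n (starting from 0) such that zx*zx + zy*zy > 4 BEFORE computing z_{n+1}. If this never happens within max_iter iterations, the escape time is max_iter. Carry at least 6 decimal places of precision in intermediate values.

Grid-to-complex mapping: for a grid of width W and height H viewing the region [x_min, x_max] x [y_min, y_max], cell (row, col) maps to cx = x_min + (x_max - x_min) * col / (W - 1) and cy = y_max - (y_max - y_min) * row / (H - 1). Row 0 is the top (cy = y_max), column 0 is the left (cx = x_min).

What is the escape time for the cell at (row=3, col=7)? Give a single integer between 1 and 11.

z_0 = 0 + 0i, c = 1.0000 + 1.1233i
Iter 1: z = 1.0000 + 1.1233i, |z|^2 = 2.2619
Iter 2: z = 0.7381 + 3.3700i, |z|^2 = 11.9017
Escaped at iteration 2

Answer: 2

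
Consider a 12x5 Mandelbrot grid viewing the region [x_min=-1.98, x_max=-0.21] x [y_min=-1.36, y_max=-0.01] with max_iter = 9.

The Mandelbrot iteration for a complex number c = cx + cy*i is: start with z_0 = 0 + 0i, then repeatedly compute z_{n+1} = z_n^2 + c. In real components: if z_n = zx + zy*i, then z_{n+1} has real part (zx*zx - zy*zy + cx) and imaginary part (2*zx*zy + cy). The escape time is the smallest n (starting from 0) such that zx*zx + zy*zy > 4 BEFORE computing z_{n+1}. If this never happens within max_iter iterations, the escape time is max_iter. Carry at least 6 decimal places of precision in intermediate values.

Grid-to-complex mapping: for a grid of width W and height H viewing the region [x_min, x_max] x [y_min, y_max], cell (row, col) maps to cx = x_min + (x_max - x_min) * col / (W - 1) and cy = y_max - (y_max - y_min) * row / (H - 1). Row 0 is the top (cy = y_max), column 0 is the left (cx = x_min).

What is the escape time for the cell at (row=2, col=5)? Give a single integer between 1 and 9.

z_0 = 0 + 0i, c = -1.1755 + -0.6850i
Iter 1: z = -1.1755 + -0.6850i, |z|^2 = 1.8509
Iter 2: z = -0.2630 + 0.9254i, |z|^2 = 0.9255
Iter 3: z = -1.9626 + -1.1717i, |z|^2 = 5.2248
Escaped at iteration 3

Answer: 3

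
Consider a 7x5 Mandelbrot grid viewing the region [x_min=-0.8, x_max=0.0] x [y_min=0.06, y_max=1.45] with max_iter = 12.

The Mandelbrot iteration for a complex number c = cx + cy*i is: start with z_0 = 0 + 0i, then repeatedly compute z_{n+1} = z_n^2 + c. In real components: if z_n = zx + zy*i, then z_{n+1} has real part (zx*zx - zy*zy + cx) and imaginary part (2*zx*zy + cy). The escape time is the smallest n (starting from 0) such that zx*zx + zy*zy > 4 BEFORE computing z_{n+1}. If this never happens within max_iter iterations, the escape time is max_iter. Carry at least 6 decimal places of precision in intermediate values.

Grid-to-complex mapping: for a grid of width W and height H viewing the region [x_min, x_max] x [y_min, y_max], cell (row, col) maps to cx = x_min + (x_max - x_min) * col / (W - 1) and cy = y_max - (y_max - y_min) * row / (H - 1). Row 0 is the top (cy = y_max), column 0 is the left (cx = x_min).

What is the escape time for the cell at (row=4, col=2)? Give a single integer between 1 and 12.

Answer: 12

Derivation:
z_0 = 0 + 0i, c = -0.5333 + 0.0600i
Iter 1: z = -0.5333 + 0.0600i, |z|^2 = 0.2880
Iter 2: z = -0.2525 + -0.0040i, |z|^2 = 0.0638
Iter 3: z = -0.4696 + 0.0620i, |z|^2 = 0.2244
Iter 4: z = -0.3167 + 0.0018i, |z|^2 = 0.1003
Iter 5: z = -0.4331 + 0.0589i, |z|^2 = 0.1910
Iter 6: z = -0.3493 + 0.0090i, |z|^2 = 0.1221
Iter 7: z = -0.4114 + 0.0537i, |z|^2 = 0.1722
Iter 8: z = -0.3669 + 0.0158i, |z|^2 = 0.1349
Iter 9: z = -0.3989 + 0.0484i, |z|^2 = 0.1615
Iter 10: z = -0.3765 + 0.0214i, |z|^2 = 0.1422
Iter 11: z = -0.3920 + 0.0439i, |z|^2 = 0.1556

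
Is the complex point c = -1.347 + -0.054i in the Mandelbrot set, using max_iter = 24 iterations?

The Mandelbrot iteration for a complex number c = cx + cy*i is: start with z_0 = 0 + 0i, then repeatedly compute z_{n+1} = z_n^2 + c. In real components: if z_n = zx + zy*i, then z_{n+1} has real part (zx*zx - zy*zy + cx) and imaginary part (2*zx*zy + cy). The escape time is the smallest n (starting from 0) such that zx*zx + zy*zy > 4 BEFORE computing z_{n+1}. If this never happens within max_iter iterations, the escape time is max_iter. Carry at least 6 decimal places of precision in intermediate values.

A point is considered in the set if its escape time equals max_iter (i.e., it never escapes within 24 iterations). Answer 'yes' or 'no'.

z_0 = 0 + 0i, c = -1.3470 + -0.0540i
Iter 1: z = -1.3470 + -0.0540i, |z|^2 = 1.8173
Iter 2: z = 0.4645 + 0.0915i, |z|^2 = 0.2241
Iter 3: z = -1.1396 + 0.0310i, |z|^2 = 1.2997
Iter 4: z = -0.0492 + -0.1246i, |z|^2 = 0.0180
Iter 5: z = -1.3601 + -0.0417i, |z|^2 = 1.8516
Iter 6: z = 0.5011 + 0.0595i, |z|^2 = 0.2547
Iter 7: z = -1.0994 + 0.0056i, |z|^2 = 1.2087
Iter 8: z = -0.1383 + -0.0664i, |z|^2 = 0.0236
Iter 9: z = -1.3323 + -0.0356i, |z|^2 = 1.7762
Iter 10: z = 0.4267 + 0.0409i, |z|^2 = 0.1837
Iter 11: z = -1.1666 + -0.0191i, |z|^2 = 1.3614
Iter 12: z = 0.0136 + -0.0095i, |z|^2 = 0.0003
Iter 13: z = -1.3469 + -0.0543i, |z|^2 = 1.8171
Iter 14: z = 0.4642 + 0.0922i, |z|^2 = 0.2240
Iter 15: z = -1.1400 + 0.0316i, |z|^2 = 1.3006
Iter 16: z = -0.0484 + -0.1260i, |z|^2 = 0.0182
Iter 17: z = -1.3605 + -0.0418i, |z|^2 = 1.8528
Iter 18: z = 0.5023 + 0.0598i, |z|^2 = 0.2559
Iter 19: z = -1.0983 + 0.0060i, |z|^2 = 1.2063
Iter 20: z = -0.1408 + -0.0673i, |z|^2 = 0.0244
Iter 21: z = -1.3317 + -0.0351i, |z|^2 = 1.7746
Iter 22: z = 0.4252 + 0.0394i, |z|^2 = 0.1823
Iter 23: z = -1.1678 + -0.0205i, |z|^2 = 1.3641
Did not escape in 24 iterations → in set

Answer: yes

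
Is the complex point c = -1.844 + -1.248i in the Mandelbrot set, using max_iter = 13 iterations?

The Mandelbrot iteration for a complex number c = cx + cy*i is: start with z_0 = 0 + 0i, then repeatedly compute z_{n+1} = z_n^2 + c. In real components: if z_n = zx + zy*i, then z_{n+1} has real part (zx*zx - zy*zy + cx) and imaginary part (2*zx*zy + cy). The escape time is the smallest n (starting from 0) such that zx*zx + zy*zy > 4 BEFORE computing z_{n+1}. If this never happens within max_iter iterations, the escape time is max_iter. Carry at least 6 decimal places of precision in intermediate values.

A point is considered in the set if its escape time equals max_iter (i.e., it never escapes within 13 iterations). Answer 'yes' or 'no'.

z_0 = 0 + 0i, c = -1.8440 + -1.2480i
Iter 1: z = -1.8440 + -1.2480i, |z|^2 = 4.9578
Escaped at iteration 1

Answer: no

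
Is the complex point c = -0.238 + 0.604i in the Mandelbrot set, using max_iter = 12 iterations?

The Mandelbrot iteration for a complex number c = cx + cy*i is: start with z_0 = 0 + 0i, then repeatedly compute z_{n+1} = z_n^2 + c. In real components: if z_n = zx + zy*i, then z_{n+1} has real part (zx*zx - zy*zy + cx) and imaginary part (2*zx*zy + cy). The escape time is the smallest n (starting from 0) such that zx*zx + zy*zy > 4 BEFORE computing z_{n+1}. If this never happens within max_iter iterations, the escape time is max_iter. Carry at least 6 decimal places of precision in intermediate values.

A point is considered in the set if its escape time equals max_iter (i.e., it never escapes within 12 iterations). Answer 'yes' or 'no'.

Answer: yes

Derivation:
z_0 = 0 + 0i, c = -0.2380 + 0.6040i
Iter 1: z = -0.2380 + 0.6040i, |z|^2 = 0.4215
Iter 2: z = -0.5462 + 0.3165i, |z|^2 = 0.3985
Iter 3: z = -0.0399 + 0.2583i, |z|^2 = 0.0683
Iter 4: z = -0.3031 + 0.5834i, |z|^2 = 0.4322
Iter 5: z = -0.4865 + 0.2503i, |z|^2 = 0.2993
Iter 6: z = -0.0640 + 0.3604i, |z|^2 = 0.1340
Iter 7: z = -0.3638 + 0.5579i, |z|^2 = 0.4436
Iter 8: z = -0.4168 + 0.1981i, |z|^2 = 0.2130
Iter 9: z = -0.1035 + 0.4389i, |z|^2 = 0.2033
Iter 10: z = -0.4199 + 0.5132i, |z|^2 = 0.4397
Iter 11: z = -0.3250 + 0.1730i, |z|^2 = 0.1356
Did not escape in 12 iterations → in set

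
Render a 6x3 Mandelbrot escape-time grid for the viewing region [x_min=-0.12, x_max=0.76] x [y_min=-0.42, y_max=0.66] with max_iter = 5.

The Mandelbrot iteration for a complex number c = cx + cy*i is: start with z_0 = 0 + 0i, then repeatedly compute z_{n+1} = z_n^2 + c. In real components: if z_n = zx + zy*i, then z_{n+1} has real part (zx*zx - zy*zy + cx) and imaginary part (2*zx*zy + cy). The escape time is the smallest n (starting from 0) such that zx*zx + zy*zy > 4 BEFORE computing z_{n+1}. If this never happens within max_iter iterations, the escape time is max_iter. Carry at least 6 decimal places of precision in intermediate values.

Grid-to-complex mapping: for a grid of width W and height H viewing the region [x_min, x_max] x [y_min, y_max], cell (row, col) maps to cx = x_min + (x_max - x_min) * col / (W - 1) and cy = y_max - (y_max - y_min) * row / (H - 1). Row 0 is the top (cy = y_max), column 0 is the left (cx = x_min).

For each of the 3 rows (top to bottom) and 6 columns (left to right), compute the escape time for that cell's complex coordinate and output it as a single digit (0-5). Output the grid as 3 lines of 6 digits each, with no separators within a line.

(row=0, col=0): c = -0.1200 + 0.6600i → escape time 5
(row=0, col=1): c = 0.0560 + 0.6600i → escape time 5
(row=0, col=2): c = 0.2320 + 0.6600i → escape time 5
(row=0, col=3): c = 0.4080 + 0.6600i → escape time 5
(row=0, col=4): c = 0.5840 + 0.6600i → escape time 3
(row=0, col=5): c = 0.7600 + 0.6600i → escape time 3
(row=1, col=0): c = -0.1200 + 0.1200i → escape time 5
(row=1, col=1): c = 0.0560 + 0.1200i → escape time 5
(row=1, col=2): c = 0.2320 + 0.1200i → escape time 5
(row=1, col=3): c = 0.4080 + 0.1200i → escape time 5
(row=1, col=4): c = 0.5840 + 0.1200i → escape time 4
(row=1, col=5): c = 0.7600 + 0.1200i → escape time 3
(row=2, col=0): c = -0.1200 + -0.4200i → escape time 5
(row=2, col=1): c = 0.0560 + -0.4200i → escape time 5
(row=2, col=2): c = 0.2320 + -0.4200i → escape time 5
(row=2, col=3): c = 0.4080 + -0.4200i → escape time 5
(row=2, col=4): c = 0.5840 + -0.4200i → escape time 4
(row=2, col=5): c = 0.7600 + -0.4200i → escape time 3

Answer: 555533
555543
555543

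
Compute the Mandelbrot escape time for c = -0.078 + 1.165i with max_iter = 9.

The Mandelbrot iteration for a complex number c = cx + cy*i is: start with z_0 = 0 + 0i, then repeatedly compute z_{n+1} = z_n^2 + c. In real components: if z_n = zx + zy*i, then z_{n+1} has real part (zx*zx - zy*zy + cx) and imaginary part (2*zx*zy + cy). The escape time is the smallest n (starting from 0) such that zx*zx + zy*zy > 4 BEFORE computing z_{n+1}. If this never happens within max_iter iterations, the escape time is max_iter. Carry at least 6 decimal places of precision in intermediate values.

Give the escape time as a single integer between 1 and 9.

z_0 = 0 + 0i, c = -0.0780 + 1.1650i
Iter 1: z = -0.0780 + 1.1650i, |z|^2 = 1.3633
Iter 2: z = -1.4291 + 0.9833i, |z|^2 = 3.0092
Iter 3: z = 0.9976 + -1.6454i, |z|^2 = 3.7027
Iter 4: z = -1.7902 + -2.1181i, |z|^2 = 7.6911
Escaped at iteration 4

Answer: 4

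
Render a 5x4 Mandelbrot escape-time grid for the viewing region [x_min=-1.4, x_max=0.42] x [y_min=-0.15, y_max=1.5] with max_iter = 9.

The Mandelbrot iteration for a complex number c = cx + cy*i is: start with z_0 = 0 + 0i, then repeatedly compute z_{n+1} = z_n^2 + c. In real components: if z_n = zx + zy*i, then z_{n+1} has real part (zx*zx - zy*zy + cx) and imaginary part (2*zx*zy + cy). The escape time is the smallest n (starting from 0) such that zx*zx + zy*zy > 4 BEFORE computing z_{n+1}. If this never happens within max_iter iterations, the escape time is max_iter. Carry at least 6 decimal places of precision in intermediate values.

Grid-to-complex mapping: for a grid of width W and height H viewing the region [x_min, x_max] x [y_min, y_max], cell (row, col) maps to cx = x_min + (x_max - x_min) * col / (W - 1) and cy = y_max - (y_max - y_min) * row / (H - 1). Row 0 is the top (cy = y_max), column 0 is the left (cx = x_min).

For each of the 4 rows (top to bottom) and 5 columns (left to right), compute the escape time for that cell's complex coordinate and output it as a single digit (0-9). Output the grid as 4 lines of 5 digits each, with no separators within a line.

(row=0, col=0): c = -1.4000 + 1.5000i → escape time 1
(row=0, col=1): c = -0.9450 + 1.5000i → escape time 2
(row=0, col=2): c = -0.4900 + 1.5000i → escape time 2
(row=0, col=3): c = -0.0350 + 1.5000i → escape time 2
(row=0, col=4): c = 0.4200 + 1.5000i → escape time 2
(row=1, col=0): c = -1.4000 + 0.9500i → escape time 3
(row=1, col=1): c = -0.9450 + 0.9500i → escape time 3
(row=1, col=2): c = -0.4900 + 0.9500i → escape time 4
(row=1, col=3): c = -0.0350 + 0.9500i → escape time 9
(row=1, col=4): c = 0.4200 + 0.9500i → escape time 3
(row=2, col=0): c = -1.4000 + 0.4000i → escape time 5
(row=2, col=1): c = -0.9450 + 0.4000i → escape time 7
(row=2, col=2): c = -0.4900 + 0.4000i → escape time 9
(row=2, col=3): c = -0.0350 + 0.4000i → escape time 9
(row=2, col=4): c = 0.4200 + 0.4000i → escape time 9
(row=3, col=0): c = -1.4000 + -0.1500i → escape time 9
(row=3, col=1): c = -0.9450 + -0.1500i → escape time 9
(row=3, col=2): c = -0.4900 + -0.1500i → escape time 9
(row=3, col=3): c = -0.0350 + -0.1500i → escape time 9
(row=3, col=4): c = 0.4200 + -0.1500i → escape time 9

Answer: 12222
33493
57999
99999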